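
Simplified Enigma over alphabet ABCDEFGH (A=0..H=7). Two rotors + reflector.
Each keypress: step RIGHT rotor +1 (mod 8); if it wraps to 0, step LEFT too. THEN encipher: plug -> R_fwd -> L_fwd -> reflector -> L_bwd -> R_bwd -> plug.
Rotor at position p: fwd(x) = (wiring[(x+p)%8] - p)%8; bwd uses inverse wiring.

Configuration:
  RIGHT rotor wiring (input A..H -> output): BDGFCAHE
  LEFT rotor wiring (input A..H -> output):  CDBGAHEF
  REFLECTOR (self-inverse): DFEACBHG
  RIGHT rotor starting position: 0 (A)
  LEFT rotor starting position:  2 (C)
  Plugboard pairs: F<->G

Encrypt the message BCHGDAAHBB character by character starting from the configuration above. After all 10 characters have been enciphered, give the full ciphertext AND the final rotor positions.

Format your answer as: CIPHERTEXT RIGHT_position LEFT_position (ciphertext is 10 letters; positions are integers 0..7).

Answer: GGBCGFEEEH 2 3

Derivation:
Char 1 ('B'): step: R->1, L=2; B->plug->B->R->F->L->D->refl->A->L'->G->R'->F->plug->G
Char 2 ('C'): step: R->2, L=2; C->plug->C->R->A->L->H->refl->G->L'->C->R'->F->plug->G
Char 3 ('H'): step: R->3, L=2; H->plug->H->R->D->L->F->refl->B->L'->H->R'->B->plug->B
Char 4 ('G'): step: R->4, L=2; G->plug->F->R->H->L->B->refl->F->L'->D->R'->C->plug->C
Char 5 ('D'): step: R->5, L=2; D->plug->D->R->E->L->C->refl->E->L'->B->R'->F->plug->G
Char 6 ('A'): step: R->6, L=2; A->plug->A->R->B->L->E->refl->C->L'->E->R'->G->plug->F
Char 7 ('A'): step: R->7, L=2; A->plug->A->R->F->L->D->refl->A->L'->G->R'->E->plug->E
Char 8 ('H'): step: R->0, L->3 (L advanced); H->plug->H->R->E->L->C->refl->E->L'->C->R'->E->plug->E
Char 9 ('B'): step: R->1, L=3; B->plug->B->R->F->L->H->refl->G->L'->H->R'->E->plug->E
Char 10 ('B'): step: R->2, L=3; B->plug->B->R->D->L->B->refl->F->L'->B->R'->H->plug->H
Final: ciphertext=GGBCGFEEEH, RIGHT=2, LEFT=3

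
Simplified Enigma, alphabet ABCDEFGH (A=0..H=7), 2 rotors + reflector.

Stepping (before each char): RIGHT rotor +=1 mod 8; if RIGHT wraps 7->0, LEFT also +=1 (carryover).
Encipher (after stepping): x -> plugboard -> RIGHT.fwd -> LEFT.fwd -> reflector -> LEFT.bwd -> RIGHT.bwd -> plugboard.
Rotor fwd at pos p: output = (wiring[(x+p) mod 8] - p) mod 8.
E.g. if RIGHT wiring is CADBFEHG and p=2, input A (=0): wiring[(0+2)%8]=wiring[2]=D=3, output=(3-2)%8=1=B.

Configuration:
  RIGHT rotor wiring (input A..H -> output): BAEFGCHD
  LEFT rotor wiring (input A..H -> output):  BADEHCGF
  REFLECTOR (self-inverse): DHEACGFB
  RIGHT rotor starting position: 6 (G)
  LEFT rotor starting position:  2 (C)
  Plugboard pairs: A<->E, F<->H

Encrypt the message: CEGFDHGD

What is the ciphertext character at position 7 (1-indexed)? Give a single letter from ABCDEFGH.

Char 1 ('C'): step: R->7, L=2; C->plug->C->R->B->L->C->refl->E->L'->E->R'->A->plug->E
Char 2 ('E'): step: R->0, L->3 (L advanced); E->plug->A->R->B->L->E->refl->C->L'->E->R'->C->plug->C
Char 3 ('G'): step: R->1, L=3; G->plug->G->R->C->L->H->refl->B->L'->A->R'->H->plug->F
Char 4 ('F'): step: R->2, L=3; F->plug->H->R->G->L->F->refl->G->L'->F->R'->E->plug->A
Char 5 ('D'): step: R->3, L=3; D->plug->D->R->E->L->C->refl->E->L'->B->R'->H->plug->F
Char 6 ('H'): step: R->4, L=3; H->plug->F->R->E->L->C->refl->E->L'->B->R'->H->plug->F
Char 7 ('G'): step: R->5, L=3; G->plug->G->R->A->L->B->refl->H->L'->C->R'->B->plug->B

B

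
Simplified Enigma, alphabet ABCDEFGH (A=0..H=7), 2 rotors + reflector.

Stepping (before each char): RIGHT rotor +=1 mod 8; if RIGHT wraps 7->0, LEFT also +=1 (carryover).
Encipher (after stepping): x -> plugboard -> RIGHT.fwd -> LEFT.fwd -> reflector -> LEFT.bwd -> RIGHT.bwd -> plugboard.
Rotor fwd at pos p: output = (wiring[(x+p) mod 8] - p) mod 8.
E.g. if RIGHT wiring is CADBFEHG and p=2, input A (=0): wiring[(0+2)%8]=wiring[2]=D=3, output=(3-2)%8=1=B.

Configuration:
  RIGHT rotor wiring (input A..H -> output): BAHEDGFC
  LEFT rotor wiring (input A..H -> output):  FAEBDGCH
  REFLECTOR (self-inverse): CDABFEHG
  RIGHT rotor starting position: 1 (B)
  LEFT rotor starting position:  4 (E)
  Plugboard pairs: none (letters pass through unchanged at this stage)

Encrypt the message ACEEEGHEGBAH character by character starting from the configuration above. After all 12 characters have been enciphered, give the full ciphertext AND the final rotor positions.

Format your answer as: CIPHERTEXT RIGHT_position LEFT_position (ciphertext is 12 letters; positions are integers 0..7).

Answer: GHADFEEAAHEA 5 5

Derivation:
Char 1 ('A'): step: R->2, L=4; A->plug->A->R->F->L->E->refl->F->L'->H->R'->G->plug->G
Char 2 ('C'): step: R->3, L=4; C->plug->C->R->D->L->D->refl->B->L'->E->R'->H->plug->H
Char 3 ('E'): step: R->4, L=4; E->plug->E->R->F->L->E->refl->F->L'->H->R'->A->plug->A
Char 4 ('E'): step: R->5, L=4; E->plug->E->R->D->L->D->refl->B->L'->E->R'->D->plug->D
Char 5 ('E'): step: R->6, L=4; E->plug->E->R->B->L->C->refl->A->L'->G->R'->F->plug->F
Char 6 ('G'): step: R->7, L=4; G->plug->G->R->H->L->F->refl->E->L'->F->R'->E->plug->E
Char 7 ('H'): step: R->0, L->5 (L advanced); H->plug->H->R->C->L->C->refl->A->L'->D->R'->E->plug->E
Char 8 ('E'): step: R->1, L=5; E->plug->E->R->F->L->H->refl->G->L'->H->R'->A->plug->A
Char 9 ('G'): step: R->2, L=5; G->plug->G->R->H->L->G->refl->H->L'->F->R'->A->plug->A
Char 10 ('B'): step: R->3, L=5; B->plug->B->R->A->L->B->refl->D->L'->E->R'->H->plug->H
Char 11 ('A'): step: R->4, L=5; A->plug->A->R->H->L->G->refl->H->L'->F->R'->E->plug->E
Char 12 ('H'): step: R->5, L=5; H->plug->H->R->G->L->E->refl->F->L'->B->R'->A->plug->A
Final: ciphertext=GHADFEEAAHEA, RIGHT=5, LEFT=5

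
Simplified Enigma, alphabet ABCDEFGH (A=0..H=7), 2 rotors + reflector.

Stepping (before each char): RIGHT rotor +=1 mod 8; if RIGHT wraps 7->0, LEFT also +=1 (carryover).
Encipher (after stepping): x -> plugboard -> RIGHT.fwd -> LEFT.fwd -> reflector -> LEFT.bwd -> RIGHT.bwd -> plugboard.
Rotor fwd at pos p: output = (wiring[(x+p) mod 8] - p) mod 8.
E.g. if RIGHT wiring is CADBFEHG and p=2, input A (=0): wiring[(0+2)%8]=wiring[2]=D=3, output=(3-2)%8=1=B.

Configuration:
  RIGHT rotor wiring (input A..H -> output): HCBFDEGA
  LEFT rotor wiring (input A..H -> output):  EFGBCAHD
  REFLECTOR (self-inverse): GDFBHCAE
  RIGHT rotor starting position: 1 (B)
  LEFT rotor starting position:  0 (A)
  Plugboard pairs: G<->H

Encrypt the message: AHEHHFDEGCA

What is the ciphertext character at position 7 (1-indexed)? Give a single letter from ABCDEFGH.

Char 1 ('A'): step: R->2, L=0; A->plug->A->R->H->L->D->refl->B->L'->D->R'->B->plug->B
Char 2 ('H'): step: R->3, L=0; H->plug->G->R->H->L->D->refl->B->L'->D->R'->D->plug->D
Char 3 ('E'): step: R->4, L=0; E->plug->E->R->D->L->B->refl->D->L'->H->R'->A->plug->A
Char 4 ('H'): step: R->5, L=0; H->plug->G->R->A->L->E->refl->H->L'->G->R'->H->plug->G
Char 5 ('H'): step: R->6, L=0; H->plug->G->R->F->L->A->refl->G->L'->C->R'->B->plug->B
Char 6 ('F'): step: R->7, L=0; F->plug->F->R->E->L->C->refl->F->L'->B->R'->A->plug->A
Char 7 ('D'): step: R->0, L->1 (L advanced); D->plug->D->R->F->L->G->refl->A->L'->C->R'->B->plug->B

B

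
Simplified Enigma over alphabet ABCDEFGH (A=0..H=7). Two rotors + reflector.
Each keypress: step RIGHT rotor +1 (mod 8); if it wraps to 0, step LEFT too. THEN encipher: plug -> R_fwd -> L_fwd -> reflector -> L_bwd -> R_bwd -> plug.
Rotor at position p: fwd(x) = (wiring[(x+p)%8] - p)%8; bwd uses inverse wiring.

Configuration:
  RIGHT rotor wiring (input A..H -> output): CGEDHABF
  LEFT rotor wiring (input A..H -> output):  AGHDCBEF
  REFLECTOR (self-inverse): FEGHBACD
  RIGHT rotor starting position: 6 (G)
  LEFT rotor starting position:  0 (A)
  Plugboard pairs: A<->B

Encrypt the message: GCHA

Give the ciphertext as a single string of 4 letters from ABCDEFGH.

Answer: EFCB

Derivation:
Char 1 ('G'): step: R->7, L=0; G->plug->G->R->B->L->G->refl->C->L'->E->R'->E->plug->E
Char 2 ('C'): step: R->0, L->1 (L advanced); C->plug->C->R->E->L->A->refl->F->L'->A->R'->F->plug->F
Char 3 ('H'): step: R->1, L=1; H->plug->H->R->B->L->G->refl->C->L'->C->R'->C->plug->C
Char 4 ('A'): step: R->2, L=1; A->plug->B->R->B->L->G->refl->C->L'->C->R'->A->plug->B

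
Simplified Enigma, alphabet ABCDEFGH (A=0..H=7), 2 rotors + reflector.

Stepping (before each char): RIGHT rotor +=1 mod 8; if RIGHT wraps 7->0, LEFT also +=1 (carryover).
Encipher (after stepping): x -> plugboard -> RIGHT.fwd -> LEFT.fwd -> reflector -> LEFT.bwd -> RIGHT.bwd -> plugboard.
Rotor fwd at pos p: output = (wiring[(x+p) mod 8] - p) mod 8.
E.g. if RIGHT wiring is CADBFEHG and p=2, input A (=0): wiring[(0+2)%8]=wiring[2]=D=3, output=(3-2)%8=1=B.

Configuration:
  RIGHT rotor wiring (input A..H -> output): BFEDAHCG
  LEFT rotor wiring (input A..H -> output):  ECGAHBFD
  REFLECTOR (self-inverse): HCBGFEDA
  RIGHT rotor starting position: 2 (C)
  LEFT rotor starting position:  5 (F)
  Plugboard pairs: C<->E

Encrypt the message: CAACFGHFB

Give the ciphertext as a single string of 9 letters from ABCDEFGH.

Char 1 ('C'): step: R->3, L=5; C->plug->E->R->D->L->H->refl->A->L'->B->R'->H->plug->H
Char 2 ('A'): step: R->4, L=5; A->plug->A->R->E->L->F->refl->E->L'->A->R'->G->plug->G
Char 3 ('A'): step: R->5, L=5; A->plug->A->R->C->L->G->refl->D->L'->G->R'->G->plug->G
Char 4 ('C'): step: R->6, L=5; C->plug->E->R->G->L->D->refl->G->L'->C->R'->G->plug->G
Char 5 ('F'): step: R->7, L=5; F->plug->F->R->B->L->A->refl->H->L'->D->R'->H->plug->H
Char 6 ('G'): step: R->0, L->6 (L advanced); G->plug->G->R->C->L->G->refl->D->L'->H->R'->F->plug->F
Char 7 ('H'): step: R->1, L=6; H->plug->H->R->A->L->H->refl->A->L'->E->R'->A->plug->A
Char 8 ('F'): step: R->2, L=6; F->plug->F->R->E->L->A->refl->H->L'->A->R'->E->plug->C
Char 9 ('B'): step: R->3, L=6; B->plug->B->R->F->L->C->refl->B->L'->G->R'->F->plug->F

Answer: HGGGHFACF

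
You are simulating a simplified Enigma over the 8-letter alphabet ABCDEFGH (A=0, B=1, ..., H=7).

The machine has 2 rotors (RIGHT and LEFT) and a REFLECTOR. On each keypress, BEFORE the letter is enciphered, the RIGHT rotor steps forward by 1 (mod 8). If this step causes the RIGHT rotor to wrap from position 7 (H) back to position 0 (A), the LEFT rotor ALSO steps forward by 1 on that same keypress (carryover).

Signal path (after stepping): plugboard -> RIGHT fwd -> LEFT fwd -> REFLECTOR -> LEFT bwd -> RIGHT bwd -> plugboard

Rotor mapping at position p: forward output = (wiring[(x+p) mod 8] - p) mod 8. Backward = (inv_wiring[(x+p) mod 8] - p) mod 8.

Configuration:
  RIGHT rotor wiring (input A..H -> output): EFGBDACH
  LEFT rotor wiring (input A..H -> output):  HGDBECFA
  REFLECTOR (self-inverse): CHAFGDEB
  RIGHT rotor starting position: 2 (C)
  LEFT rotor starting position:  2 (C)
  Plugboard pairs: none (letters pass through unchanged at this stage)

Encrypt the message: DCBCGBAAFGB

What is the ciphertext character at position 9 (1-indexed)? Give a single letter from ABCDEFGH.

Char 1 ('D'): step: R->3, L=2; D->plug->D->R->H->L->E->refl->G->L'->F->R'->C->plug->C
Char 2 ('C'): step: R->4, L=2; C->plug->C->R->G->L->F->refl->D->L'->E->R'->B->plug->B
Char 3 ('B'): step: R->5, L=2; B->plug->B->R->F->L->G->refl->E->L'->H->R'->D->plug->D
Char 4 ('C'): step: R->6, L=2; C->plug->C->R->G->L->F->refl->D->L'->E->R'->A->plug->A
Char 5 ('G'): step: R->7, L=2; G->plug->G->R->B->L->H->refl->B->L'->A->R'->A->plug->A
Char 6 ('B'): step: R->0, L->3 (L advanced); B->plug->B->R->F->L->E->refl->G->L'->A->R'->F->plug->F
Char 7 ('A'): step: R->1, L=3; A->plug->A->R->E->L->F->refl->D->L'->G->R'->G->plug->G
Char 8 ('A'): step: R->2, L=3; A->plug->A->R->E->L->F->refl->D->L'->G->R'->D->plug->D
Char 9 ('F'): step: R->3, L=3; F->plug->F->R->B->L->B->refl->H->L'->C->R'->G->plug->G

G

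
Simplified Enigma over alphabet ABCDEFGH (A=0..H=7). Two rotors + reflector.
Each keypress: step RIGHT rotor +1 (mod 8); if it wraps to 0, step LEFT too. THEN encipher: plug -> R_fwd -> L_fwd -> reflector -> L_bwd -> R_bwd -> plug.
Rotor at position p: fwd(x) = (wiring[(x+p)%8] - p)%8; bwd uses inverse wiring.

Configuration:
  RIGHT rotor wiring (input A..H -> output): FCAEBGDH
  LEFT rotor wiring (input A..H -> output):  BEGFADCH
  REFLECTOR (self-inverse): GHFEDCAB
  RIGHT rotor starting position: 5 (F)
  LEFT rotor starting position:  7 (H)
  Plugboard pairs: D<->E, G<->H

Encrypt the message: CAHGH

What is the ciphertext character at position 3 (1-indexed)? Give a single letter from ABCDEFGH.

Char 1 ('C'): step: R->6, L=7; C->plug->C->R->H->L->D->refl->E->L'->G->R'->F->plug->F
Char 2 ('A'): step: R->7, L=7; A->plug->A->R->A->L->A->refl->G->L'->E->R'->H->plug->G
Char 3 ('H'): step: R->0, L->0 (L advanced); H->plug->G->R->D->L->F->refl->C->L'->G->R'->F->plug->F

F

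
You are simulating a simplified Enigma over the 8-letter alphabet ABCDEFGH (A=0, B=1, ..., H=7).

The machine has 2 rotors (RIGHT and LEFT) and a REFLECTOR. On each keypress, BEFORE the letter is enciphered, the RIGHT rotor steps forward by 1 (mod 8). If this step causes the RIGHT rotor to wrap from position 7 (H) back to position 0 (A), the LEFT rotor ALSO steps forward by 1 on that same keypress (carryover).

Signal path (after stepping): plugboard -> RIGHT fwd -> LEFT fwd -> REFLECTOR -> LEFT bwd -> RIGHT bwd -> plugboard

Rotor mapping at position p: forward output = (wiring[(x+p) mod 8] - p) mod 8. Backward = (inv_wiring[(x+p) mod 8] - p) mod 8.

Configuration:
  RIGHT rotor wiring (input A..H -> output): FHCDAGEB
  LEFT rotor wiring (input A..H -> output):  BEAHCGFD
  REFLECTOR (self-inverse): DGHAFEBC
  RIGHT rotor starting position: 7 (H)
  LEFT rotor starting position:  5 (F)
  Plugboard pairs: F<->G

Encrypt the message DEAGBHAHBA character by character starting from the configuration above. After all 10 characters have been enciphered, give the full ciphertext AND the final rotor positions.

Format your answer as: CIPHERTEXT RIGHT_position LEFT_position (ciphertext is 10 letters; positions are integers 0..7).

Char 1 ('D'): step: R->0, L->6 (L advanced); D->plug->D->R->D->L->G->refl->B->L'->F->R'->A->plug->A
Char 2 ('E'): step: R->1, L=6; E->plug->E->R->F->L->B->refl->G->L'->D->R'->F->plug->G
Char 3 ('A'): step: R->2, L=6; A->plug->A->R->A->L->H->refl->C->L'->E->R'->D->plug->D
Char 4 ('G'): step: R->3, L=6; G->plug->F->R->C->L->D->refl->A->L'->H->R'->H->plug->H
Char 5 ('B'): step: R->4, L=6; B->plug->B->R->C->L->D->refl->A->L'->H->R'->H->plug->H
Char 6 ('H'): step: R->5, L=6; H->plug->H->R->D->L->G->refl->B->L'->F->R'->F->plug->G
Char 7 ('A'): step: R->6, L=6; A->plug->A->R->G->L->E->refl->F->L'->B->R'->D->plug->D
Char 8 ('H'): step: R->7, L=6; H->plug->H->R->F->L->B->refl->G->L'->D->R'->D->plug->D
Char 9 ('B'): step: R->0, L->7 (L advanced); B->plug->B->R->H->L->G->refl->B->L'->D->R'->D->plug->D
Char 10 ('A'): step: R->1, L=7; A->plug->A->R->G->L->H->refl->C->L'->B->R'->B->plug->B
Final: ciphertext=AGDHHGDDDB, RIGHT=1, LEFT=7

Answer: AGDHHGDDDB 1 7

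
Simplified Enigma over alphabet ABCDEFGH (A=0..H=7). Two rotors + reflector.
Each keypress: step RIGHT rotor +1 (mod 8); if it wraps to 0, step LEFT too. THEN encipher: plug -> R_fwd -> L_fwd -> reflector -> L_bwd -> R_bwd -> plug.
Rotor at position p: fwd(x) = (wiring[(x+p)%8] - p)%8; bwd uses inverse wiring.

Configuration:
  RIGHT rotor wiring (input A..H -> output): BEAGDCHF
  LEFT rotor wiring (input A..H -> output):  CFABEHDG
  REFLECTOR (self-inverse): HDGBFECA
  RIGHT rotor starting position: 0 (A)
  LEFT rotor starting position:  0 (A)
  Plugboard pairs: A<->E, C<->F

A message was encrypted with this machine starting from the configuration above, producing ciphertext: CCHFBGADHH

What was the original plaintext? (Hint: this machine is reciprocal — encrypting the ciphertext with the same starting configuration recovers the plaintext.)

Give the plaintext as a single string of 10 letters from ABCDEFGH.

Answer: EEABEAHFCF

Derivation:
Char 1 ('C'): step: R->1, L=0; C->plug->F->R->G->L->D->refl->B->L'->D->R'->A->plug->E
Char 2 ('C'): step: R->2, L=0; C->plug->F->R->D->L->B->refl->D->L'->G->R'->A->plug->E
Char 3 ('H'): step: R->3, L=0; H->plug->H->R->F->L->H->refl->A->L'->C->R'->E->plug->A
Char 4 ('F'): step: R->4, L=0; F->plug->C->R->D->L->B->refl->D->L'->G->R'->B->plug->B
Char 5 ('B'): step: R->5, L=0; B->plug->B->R->C->L->A->refl->H->L'->F->R'->A->plug->E
Char 6 ('G'): step: R->6, L=0; G->plug->G->R->F->L->H->refl->A->L'->C->R'->E->plug->A
Char 7 ('A'): step: R->7, L=0; A->plug->E->R->H->L->G->refl->C->L'->A->R'->H->plug->H
Char 8 ('D'): step: R->0, L->1 (L advanced); D->plug->D->R->G->L->F->refl->E->L'->A->R'->C->plug->F
Char 9 ('H'): step: R->1, L=1; H->plug->H->R->A->L->E->refl->F->L'->G->R'->F->plug->C
Char 10 ('H'): step: R->2, L=1; H->plug->H->R->C->L->A->refl->H->L'->B->R'->C->plug->F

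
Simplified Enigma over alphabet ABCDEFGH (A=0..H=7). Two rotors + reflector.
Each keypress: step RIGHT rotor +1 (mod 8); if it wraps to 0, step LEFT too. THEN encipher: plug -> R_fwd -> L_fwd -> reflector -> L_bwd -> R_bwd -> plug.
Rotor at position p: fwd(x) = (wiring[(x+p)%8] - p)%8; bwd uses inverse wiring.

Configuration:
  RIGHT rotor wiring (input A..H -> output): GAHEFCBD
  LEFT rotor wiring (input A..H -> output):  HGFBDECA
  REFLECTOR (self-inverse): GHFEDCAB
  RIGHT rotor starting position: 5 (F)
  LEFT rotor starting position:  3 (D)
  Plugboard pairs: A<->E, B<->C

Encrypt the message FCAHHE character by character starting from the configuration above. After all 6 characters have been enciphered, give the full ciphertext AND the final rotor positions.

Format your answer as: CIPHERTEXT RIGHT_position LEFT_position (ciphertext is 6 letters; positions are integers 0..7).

Char 1 ('F'): step: R->6, L=3; F->plug->F->R->G->L->D->refl->E->L'->F->R'->B->plug->C
Char 2 ('C'): step: R->7, L=3; C->plug->B->R->H->L->C->refl->F->L'->E->R'->A->plug->E
Char 3 ('A'): step: R->0, L->4 (L advanced); A->plug->E->R->F->L->C->refl->F->L'->H->R'->C->plug->B
Char 4 ('H'): step: R->1, L=4; H->plug->H->R->F->L->C->refl->F->L'->H->R'->A->plug->E
Char 5 ('H'): step: R->2, L=4; H->plug->H->R->G->L->B->refl->H->L'->A->R'->D->plug->D
Char 6 ('E'): step: R->3, L=4; E->plug->A->R->B->L->A->refl->G->L'->C->R'->B->plug->C
Final: ciphertext=CEBEDC, RIGHT=3, LEFT=4

Answer: CEBEDC 3 4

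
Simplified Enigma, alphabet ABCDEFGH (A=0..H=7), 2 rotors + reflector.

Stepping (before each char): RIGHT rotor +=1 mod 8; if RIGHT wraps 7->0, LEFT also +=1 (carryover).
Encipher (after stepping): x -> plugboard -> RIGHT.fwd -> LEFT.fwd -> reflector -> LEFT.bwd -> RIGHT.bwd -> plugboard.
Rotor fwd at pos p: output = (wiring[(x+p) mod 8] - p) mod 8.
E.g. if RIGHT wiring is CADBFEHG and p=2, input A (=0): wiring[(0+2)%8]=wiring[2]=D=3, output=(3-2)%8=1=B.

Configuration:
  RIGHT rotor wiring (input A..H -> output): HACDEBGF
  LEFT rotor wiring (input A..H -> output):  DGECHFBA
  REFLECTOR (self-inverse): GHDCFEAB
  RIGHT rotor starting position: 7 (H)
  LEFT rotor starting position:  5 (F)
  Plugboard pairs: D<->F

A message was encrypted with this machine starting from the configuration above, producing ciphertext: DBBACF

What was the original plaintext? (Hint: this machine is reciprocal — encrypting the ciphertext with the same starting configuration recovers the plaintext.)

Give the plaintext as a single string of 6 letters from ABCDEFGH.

Answer: BEABBD

Derivation:
Char 1 ('D'): step: R->0, L->6 (L advanced); D->plug->F->R->B->L->C->refl->D->L'->A->R'->B->plug->B
Char 2 ('B'): step: R->1, L=6; B->plug->B->R->B->L->C->refl->D->L'->A->R'->E->plug->E
Char 3 ('B'): step: R->2, L=6; B->plug->B->R->B->L->C->refl->D->L'->A->R'->A->plug->A
Char 4 ('A'): step: R->3, L=6; A->plug->A->R->A->L->D->refl->C->L'->B->R'->B->plug->B
Char 5 ('C'): step: R->4, L=6; C->plug->C->R->C->L->F->refl->E->L'->F->R'->B->plug->B
Char 6 ('F'): step: R->5, L=6; F->plug->D->R->C->L->F->refl->E->L'->F->R'->F->plug->D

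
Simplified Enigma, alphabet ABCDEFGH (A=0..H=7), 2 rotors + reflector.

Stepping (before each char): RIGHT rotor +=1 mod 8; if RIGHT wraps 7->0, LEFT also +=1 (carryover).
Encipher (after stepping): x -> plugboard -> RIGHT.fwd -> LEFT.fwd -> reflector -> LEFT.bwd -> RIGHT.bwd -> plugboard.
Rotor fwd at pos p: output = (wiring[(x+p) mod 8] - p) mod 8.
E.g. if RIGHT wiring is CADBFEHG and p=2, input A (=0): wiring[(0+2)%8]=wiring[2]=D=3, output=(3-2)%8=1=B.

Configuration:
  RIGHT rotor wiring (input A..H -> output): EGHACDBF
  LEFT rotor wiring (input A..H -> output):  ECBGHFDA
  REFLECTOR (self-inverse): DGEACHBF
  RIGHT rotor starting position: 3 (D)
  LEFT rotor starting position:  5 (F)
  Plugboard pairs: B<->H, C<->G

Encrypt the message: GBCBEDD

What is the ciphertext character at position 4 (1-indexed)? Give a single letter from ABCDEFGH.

Char 1 ('G'): step: R->4, L=5; G->plug->C->R->F->L->E->refl->C->L'->H->R'->B->plug->H
Char 2 ('B'): step: R->5, L=5; B->plug->H->R->F->L->E->refl->C->L'->H->R'->D->plug->D
Char 3 ('C'): step: R->6, L=5; C->plug->G->R->E->L->F->refl->H->L'->D->R'->A->plug->A
Char 4 ('B'): step: R->7, L=5; B->plug->H->R->C->L->D->refl->A->L'->A->R'->D->plug->D

D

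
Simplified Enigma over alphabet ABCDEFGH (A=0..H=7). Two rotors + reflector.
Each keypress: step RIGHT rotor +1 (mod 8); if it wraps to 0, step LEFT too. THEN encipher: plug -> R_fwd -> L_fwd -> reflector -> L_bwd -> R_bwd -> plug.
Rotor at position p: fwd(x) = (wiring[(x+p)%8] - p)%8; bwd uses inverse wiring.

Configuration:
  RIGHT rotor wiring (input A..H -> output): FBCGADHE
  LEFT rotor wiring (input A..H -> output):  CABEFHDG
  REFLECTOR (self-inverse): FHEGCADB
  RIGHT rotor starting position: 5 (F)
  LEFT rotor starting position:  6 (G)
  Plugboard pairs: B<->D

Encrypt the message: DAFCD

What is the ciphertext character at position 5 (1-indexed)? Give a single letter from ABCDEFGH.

Char 1 ('D'): step: R->6, L=6; D->plug->B->R->G->L->H->refl->B->L'->H->R'->C->plug->C
Char 2 ('A'): step: R->7, L=6; A->plug->A->R->F->L->G->refl->D->L'->E->R'->G->plug->G
Char 3 ('F'): step: R->0, L->7 (L advanced); F->plug->F->R->D->L->C->refl->E->L'->H->R'->G->plug->G
Char 4 ('C'): step: R->1, L=7; C->plug->C->R->F->L->G->refl->D->L'->B->R'->B->plug->D
Char 5 ('D'): step: R->2, L=7; D->plug->B->R->E->L->F->refl->A->L'->G->R'->C->plug->C

C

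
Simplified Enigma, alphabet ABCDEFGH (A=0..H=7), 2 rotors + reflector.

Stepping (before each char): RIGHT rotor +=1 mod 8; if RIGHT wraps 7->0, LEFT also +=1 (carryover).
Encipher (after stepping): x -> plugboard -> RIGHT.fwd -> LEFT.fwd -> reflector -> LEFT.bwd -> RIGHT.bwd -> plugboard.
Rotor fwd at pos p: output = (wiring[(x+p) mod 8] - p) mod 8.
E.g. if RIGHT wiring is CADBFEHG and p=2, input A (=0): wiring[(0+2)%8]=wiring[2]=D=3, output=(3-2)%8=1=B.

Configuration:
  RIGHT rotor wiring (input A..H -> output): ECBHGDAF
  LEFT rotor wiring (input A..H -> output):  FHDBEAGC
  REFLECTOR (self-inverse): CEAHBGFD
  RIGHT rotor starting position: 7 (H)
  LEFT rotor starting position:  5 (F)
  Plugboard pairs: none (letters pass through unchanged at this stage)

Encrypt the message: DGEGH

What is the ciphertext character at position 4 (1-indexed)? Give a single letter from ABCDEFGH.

Char 1 ('D'): step: R->0, L->6 (L advanced); D->plug->D->R->H->L->C->refl->A->L'->A->R'->G->plug->G
Char 2 ('G'): step: R->1, L=6; G->plug->G->R->E->L->F->refl->G->L'->G->R'->C->plug->C
Char 3 ('E'): step: R->2, L=6; E->plug->E->R->G->L->G->refl->F->L'->E->R'->C->plug->C
Char 4 ('G'): step: R->3, L=6; G->plug->G->R->H->L->C->refl->A->L'->A->R'->C->plug->C

C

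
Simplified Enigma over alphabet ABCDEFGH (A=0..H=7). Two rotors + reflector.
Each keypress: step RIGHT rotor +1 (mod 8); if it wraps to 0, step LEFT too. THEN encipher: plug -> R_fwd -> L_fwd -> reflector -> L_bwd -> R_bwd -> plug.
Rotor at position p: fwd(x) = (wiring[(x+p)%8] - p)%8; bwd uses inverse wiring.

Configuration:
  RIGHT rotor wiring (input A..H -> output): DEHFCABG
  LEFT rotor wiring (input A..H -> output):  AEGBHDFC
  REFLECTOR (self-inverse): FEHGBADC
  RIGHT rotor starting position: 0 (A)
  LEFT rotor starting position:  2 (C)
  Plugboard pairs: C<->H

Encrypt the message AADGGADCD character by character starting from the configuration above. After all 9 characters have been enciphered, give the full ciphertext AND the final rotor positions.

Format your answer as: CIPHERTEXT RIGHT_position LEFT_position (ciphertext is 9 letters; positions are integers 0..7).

Answer: FCCFABFGB 1 3

Derivation:
Char 1 ('A'): step: R->1, L=2; A->plug->A->R->D->L->B->refl->E->L'->A->R'->F->plug->F
Char 2 ('A'): step: R->2, L=2; A->plug->A->R->F->L->A->refl->F->L'->C->R'->H->plug->C
Char 3 ('D'): step: R->3, L=2; D->plug->D->R->G->L->G->refl->D->L'->E->R'->H->plug->C
Char 4 ('G'): step: R->4, L=2; G->plug->G->R->D->L->B->refl->E->L'->A->R'->F->plug->F
Char 5 ('G'): step: R->5, L=2; G->plug->G->R->A->L->E->refl->B->L'->D->R'->A->plug->A
Char 6 ('A'): step: R->6, L=2; A->plug->A->R->D->L->B->refl->E->L'->A->R'->B->plug->B
Char 7 ('D'): step: R->7, L=2; D->plug->D->R->A->L->E->refl->B->L'->D->R'->F->plug->F
Char 8 ('C'): step: R->0, L->3 (L advanced); C->plug->H->R->G->L->B->refl->E->L'->B->R'->G->plug->G
Char 9 ('D'): step: R->1, L=3; D->plug->D->R->B->L->E->refl->B->L'->G->R'->B->plug->B
Final: ciphertext=FCCFABFGB, RIGHT=1, LEFT=3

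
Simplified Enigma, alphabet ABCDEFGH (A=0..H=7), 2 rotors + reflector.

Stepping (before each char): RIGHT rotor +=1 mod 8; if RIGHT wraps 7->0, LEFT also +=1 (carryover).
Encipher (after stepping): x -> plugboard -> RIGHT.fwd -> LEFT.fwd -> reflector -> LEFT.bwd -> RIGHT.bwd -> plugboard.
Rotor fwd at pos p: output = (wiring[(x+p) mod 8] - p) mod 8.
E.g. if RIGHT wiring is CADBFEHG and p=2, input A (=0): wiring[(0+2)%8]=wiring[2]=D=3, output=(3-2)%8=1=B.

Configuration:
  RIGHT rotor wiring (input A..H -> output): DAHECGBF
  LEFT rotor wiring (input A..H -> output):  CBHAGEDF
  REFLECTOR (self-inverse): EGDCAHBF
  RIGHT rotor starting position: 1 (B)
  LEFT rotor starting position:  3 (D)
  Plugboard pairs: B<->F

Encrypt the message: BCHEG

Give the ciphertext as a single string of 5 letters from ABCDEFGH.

Char 1 ('B'): step: R->2, L=3; B->plug->F->R->D->L->A->refl->E->L'->H->R'->E->plug->E
Char 2 ('C'): step: R->3, L=3; C->plug->C->R->D->L->A->refl->E->L'->H->R'->B->plug->F
Char 3 ('H'): step: R->4, L=3; H->plug->H->R->A->L->F->refl->H->L'->F->R'->C->plug->C
Char 4 ('E'): step: R->5, L=3; E->plug->E->R->D->L->A->refl->E->L'->H->R'->G->plug->G
Char 5 ('G'): step: R->6, L=3; G->plug->G->R->E->L->C->refl->D->L'->B->R'->E->plug->E

Answer: EFCGE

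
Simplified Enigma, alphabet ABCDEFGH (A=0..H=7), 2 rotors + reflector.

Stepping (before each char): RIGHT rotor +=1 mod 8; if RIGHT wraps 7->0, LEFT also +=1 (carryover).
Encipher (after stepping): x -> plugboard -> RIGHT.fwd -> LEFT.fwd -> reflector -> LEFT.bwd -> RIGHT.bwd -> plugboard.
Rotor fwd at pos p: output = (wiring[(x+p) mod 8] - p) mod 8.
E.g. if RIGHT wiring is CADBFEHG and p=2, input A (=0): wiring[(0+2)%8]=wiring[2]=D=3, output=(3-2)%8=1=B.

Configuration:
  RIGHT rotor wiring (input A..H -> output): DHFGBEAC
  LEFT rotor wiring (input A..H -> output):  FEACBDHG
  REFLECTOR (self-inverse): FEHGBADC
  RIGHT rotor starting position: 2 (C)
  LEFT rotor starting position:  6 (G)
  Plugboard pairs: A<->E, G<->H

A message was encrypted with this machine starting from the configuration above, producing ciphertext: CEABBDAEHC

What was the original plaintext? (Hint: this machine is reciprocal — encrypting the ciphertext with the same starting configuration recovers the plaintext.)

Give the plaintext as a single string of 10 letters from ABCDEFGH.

Answer: ABGEFEEACH

Derivation:
Char 1 ('C'): step: R->3, L=6; C->plug->C->R->B->L->A->refl->F->L'->H->R'->E->plug->A
Char 2 ('E'): step: R->4, L=6; E->plug->A->R->F->L->E->refl->B->L'->A->R'->B->plug->B
Char 3 ('A'): step: R->5, L=6; A->plug->E->R->C->L->H->refl->C->L'->E->R'->H->plug->G
Char 4 ('B'): step: R->6, L=6; B->plug->B->R->E->L->C->refl->H->L'->C->R'->A->plug->E
Char 5 ('B'): step: R->7, L=6; B->plug->B->R->E->L->C->refl->H->L'->C->R'->F->plug->F
Char 6 ('D'): step: R->0, L->7 (L advanced); D->plug->D->R->G->L->E->refl->B->L'->D->R'->A->plug->E
Char 7 ('A'): step: R->1, L=7; A->plug->E->R->D->L->B->refl->E->L'->G->R'->A->plug->E
Char 8 ('E'): step: R->2, L=7; E->plug->A->R->D->L->B->refl->E->L'->G->R'->E->plug->A
Char 9 ('H'): step: R->3, L=7; H->plug->G->R->E->L->D->refl->G->L'->B->R'->C->plug->C
Char 10 ('C'): step: R->4, L=7; C->plug->C->R->E->L->D->refl->G->L'->B->R'->G->plug->H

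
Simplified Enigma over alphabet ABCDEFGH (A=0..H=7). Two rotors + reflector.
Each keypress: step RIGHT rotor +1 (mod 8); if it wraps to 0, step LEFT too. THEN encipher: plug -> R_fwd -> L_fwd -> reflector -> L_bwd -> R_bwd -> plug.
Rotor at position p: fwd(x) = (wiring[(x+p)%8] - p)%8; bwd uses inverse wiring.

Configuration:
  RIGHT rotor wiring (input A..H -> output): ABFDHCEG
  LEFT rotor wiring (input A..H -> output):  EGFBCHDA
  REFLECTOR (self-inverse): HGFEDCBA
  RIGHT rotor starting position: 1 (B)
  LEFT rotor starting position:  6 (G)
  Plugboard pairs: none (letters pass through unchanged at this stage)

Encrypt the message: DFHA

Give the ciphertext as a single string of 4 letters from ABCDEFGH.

Answer: BGDG

Derivation:
Char 1 ('D'): step: R->2, L=6; D->plug->D->R->A->L->F->refl->C->L'->B->R'->B->plug->B
Char 2 ('F'): step: R->3, L=6; F->plug->F->R->F->L->D->refl->E->L'->G->R'->G->plug->G
Char 3 ('H'): step: R->4, L=6; H->plug->H->R->H->L->B->refl->G->L'->C->R'->D->plug->D
Char 4 ('A'): step: R->5, L=6; A->plug->A->R->F->L->D->refl->E->L'->G->R'->G->plug->G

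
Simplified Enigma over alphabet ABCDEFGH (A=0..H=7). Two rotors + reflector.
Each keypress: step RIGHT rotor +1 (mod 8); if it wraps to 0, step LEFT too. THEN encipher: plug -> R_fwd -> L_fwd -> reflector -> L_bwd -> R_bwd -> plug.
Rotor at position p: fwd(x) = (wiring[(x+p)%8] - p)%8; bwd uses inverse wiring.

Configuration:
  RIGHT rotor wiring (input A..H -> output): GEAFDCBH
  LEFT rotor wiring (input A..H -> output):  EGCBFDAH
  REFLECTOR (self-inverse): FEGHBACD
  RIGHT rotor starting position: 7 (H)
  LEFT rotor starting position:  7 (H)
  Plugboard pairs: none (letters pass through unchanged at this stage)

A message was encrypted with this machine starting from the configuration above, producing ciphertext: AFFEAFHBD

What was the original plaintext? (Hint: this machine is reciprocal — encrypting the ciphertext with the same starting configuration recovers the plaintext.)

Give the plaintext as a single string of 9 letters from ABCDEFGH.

Answer: BAEDCGDCH

Derivation:
Char 1 ('A'): step: R->0, L->0 (L advanced); A->plug->A->R->G->L->A->refl->F->L'->E->R'->B->plug->B
Char 2 ('F'): step: R->1, L=0; F->plug->F->R->A->L->E->refl->B->L'->D->R'->A->plug->A
Char 3 ('F'): step: R->2, L=0; F->plug->F->R->F->L->D->refl->H->L'->H->R'->E->plug->E
Char 4 ('E'): step: R->3, L=0; E->plug->E->R->E->L->F->refl->A->L'->G->R'->D->plug->D
Char 5 ('A'): step: R->4, L=0; A->plug->A->R->H->L->H->refl->D->L'->F->R'->C->plug->C
Char 6 ('F'): step: R->5, L=0; F->plug->F->R->D->L->B->refl->E->L'->A->R'->G->plug->G
Char 7 ('H'): step: R->6, L=0; H->plug->H->R->E->L->F->refl->A->L'->G->R'->D->plug->D
Char 8 ('B'): step: R->7, L=0; B->plug->B->R->H->L->H->refl->D->L'->F->R'->C->plug->C
Char 9 ('D'): step: R->0, L->1 (L advanced); D->plug->D->R->F->L->H->refl->D->L'->H->R'->H->plug->H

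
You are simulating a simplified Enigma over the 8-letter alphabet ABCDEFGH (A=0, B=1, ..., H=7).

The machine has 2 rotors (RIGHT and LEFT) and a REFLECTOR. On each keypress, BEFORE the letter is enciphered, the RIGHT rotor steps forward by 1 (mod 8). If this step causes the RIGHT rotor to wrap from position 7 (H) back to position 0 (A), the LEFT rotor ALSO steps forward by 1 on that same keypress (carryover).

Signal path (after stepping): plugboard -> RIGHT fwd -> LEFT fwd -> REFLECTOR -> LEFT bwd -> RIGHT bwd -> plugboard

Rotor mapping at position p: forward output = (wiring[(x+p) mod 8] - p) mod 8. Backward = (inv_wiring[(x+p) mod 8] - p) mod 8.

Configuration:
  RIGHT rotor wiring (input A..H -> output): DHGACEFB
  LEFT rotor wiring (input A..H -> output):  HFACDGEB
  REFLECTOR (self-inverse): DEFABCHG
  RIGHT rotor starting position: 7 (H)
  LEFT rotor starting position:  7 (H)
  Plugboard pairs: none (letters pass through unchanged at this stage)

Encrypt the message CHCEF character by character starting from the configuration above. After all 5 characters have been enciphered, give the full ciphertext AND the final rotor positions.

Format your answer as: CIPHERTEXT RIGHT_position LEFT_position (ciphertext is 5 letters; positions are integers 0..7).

Char 1 ('C'): step: R->0, L->0 (L advanced); C->plug->C->R->G->L->E->refl->B->L'->H->R'->B->plug->B
Char 2 ('H'): step: R->1, L=0; H->plug->H->R->C->L->A->refl->D->L'->E->R'->F->plug->F
Char 3 ('C'): step: R->2, L=0; C->plug->C->R->A->L->H->refl->G->L'->F->R'->H->plug->H
Char 4 ('E'): step: R->3, L=0; E->plug->E->R->G->L->E->refl->B->L'->H->R'->B->plug->B
Char 5 ('F'): step: R->4, L=0; F->plug->F->R->D->L->C->refl->F->L'->B->R'->C->plug->C
Final: ciphertext=BFHBC, RIGHT=4, LEFT=0

Answer: BFHBC 4 0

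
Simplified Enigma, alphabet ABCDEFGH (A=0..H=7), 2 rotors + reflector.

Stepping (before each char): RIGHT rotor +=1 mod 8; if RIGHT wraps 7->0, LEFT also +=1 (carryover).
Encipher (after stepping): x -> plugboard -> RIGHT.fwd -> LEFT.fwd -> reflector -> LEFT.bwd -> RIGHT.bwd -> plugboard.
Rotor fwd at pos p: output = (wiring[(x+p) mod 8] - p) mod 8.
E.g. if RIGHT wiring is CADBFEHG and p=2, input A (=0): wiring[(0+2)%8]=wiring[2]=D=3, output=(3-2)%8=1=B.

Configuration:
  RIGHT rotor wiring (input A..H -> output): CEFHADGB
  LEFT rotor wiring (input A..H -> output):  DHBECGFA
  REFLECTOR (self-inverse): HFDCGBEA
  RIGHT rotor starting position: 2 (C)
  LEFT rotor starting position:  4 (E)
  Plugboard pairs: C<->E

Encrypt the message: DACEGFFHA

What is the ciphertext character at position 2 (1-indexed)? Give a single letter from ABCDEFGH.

Char 1 ('D'): step: R->3, L=4; D->plug->D->R->D->L->E->refl->G->L'->A->R'->C->plug->E
Char 2 ('A'): step: R->4, L=4; A->plug->A->R->E->L->H->refl->A->L'->H->R'->B->plug->B

B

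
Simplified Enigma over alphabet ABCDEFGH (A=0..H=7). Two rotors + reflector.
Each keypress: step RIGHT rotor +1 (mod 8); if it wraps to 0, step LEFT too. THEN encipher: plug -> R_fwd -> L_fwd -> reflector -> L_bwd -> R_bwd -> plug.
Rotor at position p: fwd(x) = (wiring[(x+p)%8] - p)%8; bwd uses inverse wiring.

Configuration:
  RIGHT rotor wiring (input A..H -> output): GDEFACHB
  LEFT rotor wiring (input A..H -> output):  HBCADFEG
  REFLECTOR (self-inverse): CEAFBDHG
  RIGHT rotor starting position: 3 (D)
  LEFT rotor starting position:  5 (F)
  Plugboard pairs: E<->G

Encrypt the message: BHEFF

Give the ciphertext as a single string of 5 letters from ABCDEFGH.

Answer: DEHBC

Derivation:
Char 1 ('B'): step: R->4, L=5; B->plug->B->R->G->L->D->refl->F->L'->F->R'->D->plug->D
Char 2 ('H'): step: R->5, L=5; H->plug->H->R->D->L->C->refl->A->L'->A->R'->G->plug->E
Char 3 ('E'): step: R->6, L=5; E->plug->G->R->C->L->B->refl->E->L'->E->R'->H->plug->H
Char 4 ('F'): step: R->7, L=5; F->plug->F->R->B->L->H->refl->G->L'->H->R'->B->plug->B
Char 5 ('F'): step: R->0, L->6 (L advanced); F->plug->F->R->C->L->B->refl->E->L'->E->R'->C->plug->C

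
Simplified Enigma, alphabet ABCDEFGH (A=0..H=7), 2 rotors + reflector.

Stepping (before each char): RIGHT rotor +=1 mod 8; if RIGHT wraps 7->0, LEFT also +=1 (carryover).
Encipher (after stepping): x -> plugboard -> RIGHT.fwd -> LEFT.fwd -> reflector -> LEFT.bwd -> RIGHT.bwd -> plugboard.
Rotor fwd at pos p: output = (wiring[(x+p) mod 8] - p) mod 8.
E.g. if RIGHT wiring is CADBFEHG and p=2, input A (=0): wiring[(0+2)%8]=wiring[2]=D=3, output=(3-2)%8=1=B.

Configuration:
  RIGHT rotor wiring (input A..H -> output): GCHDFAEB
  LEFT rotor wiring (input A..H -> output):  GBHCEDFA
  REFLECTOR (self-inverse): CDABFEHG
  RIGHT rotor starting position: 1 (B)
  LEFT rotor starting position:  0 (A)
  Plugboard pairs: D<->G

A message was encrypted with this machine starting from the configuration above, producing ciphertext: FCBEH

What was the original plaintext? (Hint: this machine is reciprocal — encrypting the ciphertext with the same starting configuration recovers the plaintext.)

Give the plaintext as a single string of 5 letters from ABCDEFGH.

Char 1 ('F'): step: R->2, L=0; F->plug->F->R->H->L->A->refl->C->L'->D->R'->C->plug->C
Char 2 ('C'): step: R->3, L=0; C->plug->C->R->F->L->D->refl->B->L'->B->R'->D->plug->G
Char 3 ('B'): step: R->4, L=0; B->plug->B->R->E->L->E->refl->F->L'->G->R'->F->plug->F
Char 4 ('E'): step: R->5, L=0; E->plug->E->R->F->L->D->refl->B->L'->B->R'->D->plug->G
Char 5 ('H'): step: R->6, L=0; H->plug->H->R->C->L->H->refl->G->L'->A->R'->C->plug->C

Answer: CGFGC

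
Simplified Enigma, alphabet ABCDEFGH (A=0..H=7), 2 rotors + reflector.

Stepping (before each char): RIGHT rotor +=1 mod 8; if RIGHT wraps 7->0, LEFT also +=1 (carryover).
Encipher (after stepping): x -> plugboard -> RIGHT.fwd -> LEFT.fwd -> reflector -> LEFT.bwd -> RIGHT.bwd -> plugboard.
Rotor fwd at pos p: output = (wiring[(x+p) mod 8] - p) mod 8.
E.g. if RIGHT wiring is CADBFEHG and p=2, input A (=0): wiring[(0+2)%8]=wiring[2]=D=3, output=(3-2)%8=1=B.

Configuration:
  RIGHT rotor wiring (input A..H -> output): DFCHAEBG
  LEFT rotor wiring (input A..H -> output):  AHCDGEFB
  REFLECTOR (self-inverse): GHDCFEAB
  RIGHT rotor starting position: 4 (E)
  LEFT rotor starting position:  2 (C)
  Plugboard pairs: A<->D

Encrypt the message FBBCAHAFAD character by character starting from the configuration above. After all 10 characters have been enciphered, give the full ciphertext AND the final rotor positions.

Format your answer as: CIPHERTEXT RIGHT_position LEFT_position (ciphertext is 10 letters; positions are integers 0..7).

Answer: CHAAHGBHFF 6 3

Derivation:
Char 1 ('F'): step: R->5, L=2; F->plug->F->R->F->L->H->refl->B->L'->B->R'->C->plug->C
Char 2 ('B'): step: R->6, L=2; B->plug->B->R->A->L->A->refl->G->L'->G->R'->H->plug->H
Char 3 ('B'): step: R->7, L=2; B->plug->B->R->E->L->D->refl->C->L'->D->R'->D->plug->A
Char 4 ('C'): step: R->0, L->3 (L advanced); C->plug->C->R->C->L->B->refl->H->L'->H->R'->D->plug->A
Char 5 ('A'): step: R->1, L=3; A->plug->D->R->H->L->H->refl->B->L'->C->R'->H->plug->H
Char 6 ('H'): step: R->2, L=3; H->plug->H->R->D->L->C->refl->D->L'->B->R'->G->plug->G
Char 7 ('A'): step: R->3, L=3; A->plug->D->R->G->L->E->refl->F->L'->F->R'->B->plug->B
Char 8 ('F'): step: R->4, L=3; F->plug->F->R->B->L->D->refl->C->L'->D->R'->H->plug->H
Char 9 ('A'): step: R->5, L=3; A->plug->D->R->G->L->E->refl->F->L'->F->R'->F->plug->F
Char 10 ('D'): step: R->6, L=3; D->plug->A->R->D->L->C->refl->D->L'->B->R'->F->plug->F
Final: ciphertext=CHAAHGBHFF, RIGHT=6, LEFT=3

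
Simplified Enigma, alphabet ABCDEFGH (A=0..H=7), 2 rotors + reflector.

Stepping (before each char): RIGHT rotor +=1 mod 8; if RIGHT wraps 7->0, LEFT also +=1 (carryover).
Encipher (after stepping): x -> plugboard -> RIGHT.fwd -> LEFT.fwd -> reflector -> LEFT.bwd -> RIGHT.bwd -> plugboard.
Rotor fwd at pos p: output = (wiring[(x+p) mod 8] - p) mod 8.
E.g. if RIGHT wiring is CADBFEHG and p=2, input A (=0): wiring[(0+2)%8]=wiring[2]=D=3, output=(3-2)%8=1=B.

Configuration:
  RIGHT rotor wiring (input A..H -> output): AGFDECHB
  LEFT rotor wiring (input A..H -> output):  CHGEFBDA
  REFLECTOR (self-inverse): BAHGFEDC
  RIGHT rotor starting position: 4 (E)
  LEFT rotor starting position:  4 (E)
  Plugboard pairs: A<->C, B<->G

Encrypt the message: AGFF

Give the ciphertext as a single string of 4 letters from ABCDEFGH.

Char 1 ('A'): step: R->5, L=4; A->plug->C->R->E->L->G->refl->D->L'->F->R'->A->plug->C
Char 2 ('G'): step: R->6, L=4; G->plug->B->R->D->L->E->refl->F->L'->B->R'->A->plug->C
Char 3 ('F'): step: R->7, L=4; F->plug->F->R->F->L->D->refl->G->L'->E->R'->E->plug->E
Char 4 ('F'): step: R->0, L->5 (L advanced); F->plug->F->R->C->L->D->refl->G->L'->B->R'->H->plug->H

Answer: CCEH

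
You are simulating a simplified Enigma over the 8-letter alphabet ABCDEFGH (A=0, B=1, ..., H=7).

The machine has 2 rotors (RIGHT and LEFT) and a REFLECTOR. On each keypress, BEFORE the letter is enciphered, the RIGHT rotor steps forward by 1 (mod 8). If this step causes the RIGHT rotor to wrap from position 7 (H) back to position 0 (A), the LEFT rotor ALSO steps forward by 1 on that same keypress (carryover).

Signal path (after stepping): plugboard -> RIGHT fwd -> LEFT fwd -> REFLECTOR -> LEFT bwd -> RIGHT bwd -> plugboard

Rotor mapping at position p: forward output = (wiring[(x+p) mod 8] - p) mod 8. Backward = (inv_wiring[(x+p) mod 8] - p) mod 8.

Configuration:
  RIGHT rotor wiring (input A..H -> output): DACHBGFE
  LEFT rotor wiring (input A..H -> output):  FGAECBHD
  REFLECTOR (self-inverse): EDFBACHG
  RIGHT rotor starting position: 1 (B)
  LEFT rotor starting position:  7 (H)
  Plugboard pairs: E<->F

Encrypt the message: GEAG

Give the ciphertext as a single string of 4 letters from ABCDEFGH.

Char 1 ('G'): step: R->2, L=7; G->plug->G->R->B->L->G->refl->H->L'->C->R'->F->plug->E
Char 2 ('E'): step: R->3, L=7; E->plug->F->R->A->L->E->refl->A->L'->H->R'->H->plug->H
Char 3 ('A'): step: R->4, L=7; A->plug->A->R->F->L->D->refl->B->L'->D->R'->H->plug->H
Char 4 ('G'): step: R->5, L=7; G->plug->G->R->C->L->H->refl->G->L'->B->R'->A->plug->A

Answer: EHHA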